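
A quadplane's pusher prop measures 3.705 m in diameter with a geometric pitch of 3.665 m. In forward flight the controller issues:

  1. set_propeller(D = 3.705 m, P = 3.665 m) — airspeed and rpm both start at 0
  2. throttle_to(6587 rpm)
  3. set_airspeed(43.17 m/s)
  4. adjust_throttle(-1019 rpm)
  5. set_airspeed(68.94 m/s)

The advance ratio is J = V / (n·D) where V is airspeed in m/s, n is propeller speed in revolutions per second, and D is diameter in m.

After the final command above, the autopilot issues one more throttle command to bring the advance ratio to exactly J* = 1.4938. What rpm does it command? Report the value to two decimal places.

rpm = 747.38

set_propeller: D = 3.705 m, P = 3.665 m (p = P/D = 0.989204); state ← (V=0, rpm=0)
throttle_to(6587): rpm ← 6587
set_airspeed(43.17): V ← 43.17 m/s
adjust_throttle(-1019): rpm ← 6587 -1019 = 5568
set_airspeed(68.94): V ← 68.94 m/s
final state: V = 68.94 m/s, rpm = 5568 → n = rpm/60 = 92.800000 rev/s
target J* = 1.4938; solve J* = V/(n·D) for n: n = V/(J*·D) = 68.94/(1.4938 × 3.705) = 12.456345 rev/s
rpm = 60·n = 747.380671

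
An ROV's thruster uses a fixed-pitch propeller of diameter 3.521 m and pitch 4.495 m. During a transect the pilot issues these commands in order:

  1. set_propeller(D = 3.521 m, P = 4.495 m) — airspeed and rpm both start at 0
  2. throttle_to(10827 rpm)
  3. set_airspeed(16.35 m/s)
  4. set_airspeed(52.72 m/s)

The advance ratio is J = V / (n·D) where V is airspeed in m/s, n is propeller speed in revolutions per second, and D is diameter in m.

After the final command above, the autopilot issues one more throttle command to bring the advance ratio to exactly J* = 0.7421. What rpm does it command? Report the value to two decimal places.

set_propeller: D = 3.521 m, P = 4.495 m (p = P/D = 1.276626); state ← (V=0, rpm=0)
throttle_to(10827): rpm ← 10827
set_airspeed(16.35): V ← 16.35 m/s
set_airspeed(52.72): V ← 52.72 m/s
final state: V = 52.72 m/s, rpm = 10827 → n = rpm/60 = 180.450000 rev/s
target J* = 0.7421; solve J* = V/(n·D) for n: n = V/(J*·D) = 52.72/(0.7421 × 3.521) = 20.176552 rev/s
rpm = 60·n = 1210.593103

rpm = 1210.59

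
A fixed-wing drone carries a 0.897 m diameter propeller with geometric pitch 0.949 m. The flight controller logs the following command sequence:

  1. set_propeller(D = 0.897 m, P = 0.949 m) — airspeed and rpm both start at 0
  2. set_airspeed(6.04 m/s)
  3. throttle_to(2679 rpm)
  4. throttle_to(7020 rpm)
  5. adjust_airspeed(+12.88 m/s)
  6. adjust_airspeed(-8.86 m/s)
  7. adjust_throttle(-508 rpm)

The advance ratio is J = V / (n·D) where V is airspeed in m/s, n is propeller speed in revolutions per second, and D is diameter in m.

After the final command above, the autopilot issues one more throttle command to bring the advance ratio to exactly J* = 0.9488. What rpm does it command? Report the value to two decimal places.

set_propeller: D = 0.897 m, P = 0.949 m (p = P/D = 1.057971); state ← (V=0, rpm=0)
set_airspeed(6.04): V ← 6.04 m/s
throttle_to(2679): rpm ← 2679
throttle_to(7020): rpm ← 7020
adjust_airspeed(+12.88): V ← 6.04 +12.88 = 18.92 m/s
adjust_airspeed(-8.86): V ← 18.92 -8.86 = 10.06 m/s
adjust_throttle(-508): rpm ← 7020 -508 = 6512
final state: V = 10.06 m/s, rpm = 6512 → n = rpm/60 = 108.533333 rev/s
target J* = 0.9488; solve J* = V/(n·D) for n: n = V/(J*·D) = 10.06/(0.9488 × 0.897) = 11.820364 rev/s
rpm = 60·n = 709.221858

rpm = 709.22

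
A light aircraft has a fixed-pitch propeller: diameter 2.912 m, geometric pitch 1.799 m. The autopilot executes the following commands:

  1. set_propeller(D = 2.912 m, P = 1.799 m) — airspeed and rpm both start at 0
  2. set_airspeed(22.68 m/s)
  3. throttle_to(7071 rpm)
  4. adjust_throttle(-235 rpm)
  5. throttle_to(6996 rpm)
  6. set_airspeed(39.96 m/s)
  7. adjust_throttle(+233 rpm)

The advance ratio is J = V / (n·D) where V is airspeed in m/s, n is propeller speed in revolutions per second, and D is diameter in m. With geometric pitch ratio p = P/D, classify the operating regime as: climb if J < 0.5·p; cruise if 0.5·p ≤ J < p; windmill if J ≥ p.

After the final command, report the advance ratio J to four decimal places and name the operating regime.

set_propeller: D = 2.912 m, P = 1.799 m (p = P/D = 0.617788); state ← (V=0, rpm=0)
set_airspeed(22.68): V ← 22.68 m/s
throttle_to(7071): rpm ← 7071
adjust_throttle(-235): rpm ← 7071 -235 = 6836
throttle_to(6996): rpm ← 6996
set_airspeed(39.96): V ← 39.96 m/s
adjust_throttle(+233): rpm ← 6996 +233 = 7229
final state: V = 39.96 m/s, rpm = 7229 → n = rpm/60 = 120.483333 rev/s
J = V / (n·D) = 39.96 / (120.483333 × 2.912) = 0.113896
regime bands: climb J<0.3089 | cruise [0.3089, 0.6178) | windmill J≥0.6178
J = 0.1139 → climb

J = 0.1139, regime = climb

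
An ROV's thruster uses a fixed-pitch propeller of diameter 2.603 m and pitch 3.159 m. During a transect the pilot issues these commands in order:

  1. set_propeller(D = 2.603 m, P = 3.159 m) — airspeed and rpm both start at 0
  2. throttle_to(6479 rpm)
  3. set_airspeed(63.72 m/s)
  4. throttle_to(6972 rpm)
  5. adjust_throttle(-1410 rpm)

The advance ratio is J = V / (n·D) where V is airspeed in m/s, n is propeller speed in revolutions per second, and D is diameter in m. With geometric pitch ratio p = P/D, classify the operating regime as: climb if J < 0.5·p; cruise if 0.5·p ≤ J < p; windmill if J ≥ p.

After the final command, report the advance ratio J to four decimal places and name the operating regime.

set_propeller: D = 2.603 m, P = 3.159 m (p = P/D = 1.213600); state ← (V=0, rpm=0)
throttle_to(6479): rpm ← 6479
set_airspeed(63.72): V ← 63.72 m/s
throttle_to(6972): rpm ← 6972
adjust_throttle(-1410): rpm ← 6972 -1410 = 5562
final state: V = 63.72 m/s, rpm = 5562 → n = rpm/60 = 92.700000 rev/s
J = V / (n·D) = 63.72 / (92.700000 × 2.603) = 0.264072
regime bands: climb J<0.6068 | cruise [0.6068, 1.2136) | windmill J≥1.2136
J = 0.2641 → climb

J = 0.2641, regime = climb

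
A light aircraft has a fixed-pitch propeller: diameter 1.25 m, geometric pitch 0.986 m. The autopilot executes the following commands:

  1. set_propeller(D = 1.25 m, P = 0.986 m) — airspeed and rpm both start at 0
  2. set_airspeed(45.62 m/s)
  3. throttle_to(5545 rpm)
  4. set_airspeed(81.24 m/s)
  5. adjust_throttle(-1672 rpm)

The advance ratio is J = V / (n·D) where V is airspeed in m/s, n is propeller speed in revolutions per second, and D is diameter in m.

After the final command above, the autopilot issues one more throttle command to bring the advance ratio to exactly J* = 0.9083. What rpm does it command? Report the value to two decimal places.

rpm = 4293.21

set_propeller: D = 1.25 m, P = 0.986 m (p = P/D = 0.788800); state ← (V=0, rpm=0)
set_airspeed(45.62): V ← 45.62 m/s
throttle_to(5545): rpm ← 5545
set_airspeed(81.24): V ← 81.24 m/s
adjust_throttle(-1672): rpm ← 5545 -1672 = 3873
final state: V = 81.24 m/s, rpm = 3873 → n = rpm/60 = 64.550000 rev/s
target J* = 0.9083; solve J* = V/(n·D) for n: n = V/(J*·D) = 81.24/(0.9083 × 1.25) = 71.553452 rev/s
rpm = 60·n = 4293.207090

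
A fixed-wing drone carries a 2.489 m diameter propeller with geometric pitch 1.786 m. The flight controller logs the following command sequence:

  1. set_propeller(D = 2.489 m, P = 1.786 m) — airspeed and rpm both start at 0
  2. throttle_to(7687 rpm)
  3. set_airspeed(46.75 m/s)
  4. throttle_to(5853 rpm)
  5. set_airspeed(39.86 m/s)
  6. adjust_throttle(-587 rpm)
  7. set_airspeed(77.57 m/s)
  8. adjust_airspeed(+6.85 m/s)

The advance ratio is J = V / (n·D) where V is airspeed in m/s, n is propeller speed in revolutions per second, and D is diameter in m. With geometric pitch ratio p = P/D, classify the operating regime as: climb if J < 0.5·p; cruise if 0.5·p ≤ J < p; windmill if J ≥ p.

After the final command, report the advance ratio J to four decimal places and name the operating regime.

set_propeller: D = 2.489 m, P = 1.786 m (p = P/D = 0.717557); state ← (V=0, rpm=0)
throttle_to(7687): rpm ← 7687
set_airspeed(46.75): V ← 46.75 m/s
throttle_to(5853): rpm ← 5853
set_airspeed(39.86): V ← 39.86 m/s
adjust_throttle(-587): rpm ← 5853 -587 = 5266
set_airspeed(77.57): V ← 77.57 m/s
adjust_airspeed(+6.85): V ← 77.57 +6.85 = 84.42 m/s
final state: V = 84.42 m/s, rpm = 5266 → n = rpm/60 = 87.766667 rev/s
J = V / (n·D) = 84.42 / (87.766667 × 2.489) = 0.386448
regime bands: climb J<0.3588 | cruise [0.3588, 0.7176) | windmill J≥0.7176
J = 0.3864 → cruise

J = 0.3864, regime = cruise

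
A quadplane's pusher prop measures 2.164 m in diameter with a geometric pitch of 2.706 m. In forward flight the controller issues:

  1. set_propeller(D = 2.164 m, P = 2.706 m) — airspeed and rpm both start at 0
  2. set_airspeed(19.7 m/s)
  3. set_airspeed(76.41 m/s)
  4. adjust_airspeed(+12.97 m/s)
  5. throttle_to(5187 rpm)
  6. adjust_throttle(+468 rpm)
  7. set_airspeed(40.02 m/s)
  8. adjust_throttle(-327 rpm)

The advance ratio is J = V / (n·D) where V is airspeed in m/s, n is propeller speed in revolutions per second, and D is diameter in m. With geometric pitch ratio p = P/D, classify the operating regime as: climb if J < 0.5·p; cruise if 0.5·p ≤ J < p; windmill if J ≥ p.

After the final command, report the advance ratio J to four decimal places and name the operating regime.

J = 0.2083, regime = climb

set_propeller: D = 2.164 m, P = 2.706 m (p = P/D = 1.250462); state ← (V=0, rpm=0)
set_airspeed(19.7): V ← 19.7 m/s
set_airspeed(76.41): V ← 76.41 m/s
adjust_airspeed(+12.97): V ← 76.41 +12.97 = 89.38 m/s
throttle_to(5187): rpm ← 5187
adjust_throttle(+468): rpm ← 5187 +468 = 5655
set_airspeed(40.02): V ← 40.02 m/s
adjust_throttle(-327): rpm ← 5655 -327 = 5328
final state: V = 40.02 m/s, rpm = 5328 → n = rpm/60 = 88.800000 rev/s
J = V / (n·D) = 40.02 / (88.800000 × 2.164) = 0.208260
regime bands: climb J<0.6252 | cruise [0.6252, 1.2505) | windmill J≥1.2505
J = 0.2083 → climb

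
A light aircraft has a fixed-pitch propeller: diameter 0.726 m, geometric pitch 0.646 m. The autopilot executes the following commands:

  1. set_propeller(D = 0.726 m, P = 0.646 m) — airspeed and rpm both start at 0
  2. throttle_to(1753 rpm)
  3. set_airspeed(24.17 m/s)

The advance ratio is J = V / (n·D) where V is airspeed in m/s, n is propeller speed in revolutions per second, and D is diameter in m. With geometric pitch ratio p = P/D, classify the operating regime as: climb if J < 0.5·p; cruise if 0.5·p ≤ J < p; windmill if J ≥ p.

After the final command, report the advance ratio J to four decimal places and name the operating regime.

J = 1.1395, regime = windmill

set_propeller: D = 0.726 m, P = 0.646 m (p = P/D = 0.889807); state ← (V=0, rpm=0)
throttle_to(1753): rpm ← 1753
set_airspeed(24.17): V ← 24.17 m/s
final state: V = 24.17 m/s, rpm = 1753 → n = rpm/60 = 29.216667 rev/s
J = V / (n·D) = 24.17 / (29.216667 × 0.726) = 1.139487
regime bands: climb J<0.4449 | cruise [0.4449, 0.8898) | windmill J≥0.8898
J = 1.1395 → windmill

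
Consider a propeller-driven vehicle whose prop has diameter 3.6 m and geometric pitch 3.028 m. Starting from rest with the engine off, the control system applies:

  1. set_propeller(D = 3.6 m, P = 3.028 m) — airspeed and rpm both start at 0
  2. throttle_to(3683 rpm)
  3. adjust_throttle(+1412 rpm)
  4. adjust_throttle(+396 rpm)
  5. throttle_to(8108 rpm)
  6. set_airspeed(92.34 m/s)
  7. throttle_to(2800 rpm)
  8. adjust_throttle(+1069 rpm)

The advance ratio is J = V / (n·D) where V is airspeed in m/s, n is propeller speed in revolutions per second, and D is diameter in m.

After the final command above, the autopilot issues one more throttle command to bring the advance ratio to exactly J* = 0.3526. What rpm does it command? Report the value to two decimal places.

set_propeller: D = 3.6 m, P = 3.028 m (p = P/D = 0.841111); state ← (V=0, rpm=0)
throttle_to(3683): rpm ← 3683
adjust_throttle(+1412): rpm ← 3683 +1412 = 5095
adjust_throttle(+396): rpm ← 5095 +396 = 5491
throttle_to(8108): rpm ← 8108
set_airspeed(92.34): V ← 92.34 m/s
throttle_to(2800): rpm ← 2800
adjust_throttle(+1069): rpm ← 2800 +1069 = 3869
final state: V = 92.34 m/s, rpm = 3869 → n = rpm/60 = 64.483333 rev/s
target J* = 0.3526; solve J* = V/(n·D) for n: n = V/(J*·D) = 92.34/(0.3526 × 3.6) = 72.745320 rev/s
rpm = 60·n = 4364.719229

rpm = 4364.72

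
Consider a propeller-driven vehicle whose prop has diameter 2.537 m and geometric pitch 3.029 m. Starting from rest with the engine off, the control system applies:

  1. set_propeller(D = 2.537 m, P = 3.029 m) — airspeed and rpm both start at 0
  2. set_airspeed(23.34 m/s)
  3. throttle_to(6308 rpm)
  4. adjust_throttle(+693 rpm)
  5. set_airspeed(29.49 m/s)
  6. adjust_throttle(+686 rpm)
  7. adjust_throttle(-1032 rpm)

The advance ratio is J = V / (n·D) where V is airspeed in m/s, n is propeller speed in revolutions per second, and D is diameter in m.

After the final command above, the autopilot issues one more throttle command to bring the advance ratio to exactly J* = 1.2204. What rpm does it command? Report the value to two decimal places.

set_propeller: D = 2.537 m, P = 3.029 m (p = P/D = 1.193930); state ← (V=0, rpm=0)
set_airspeed(23.34): V ← 23.34 m/s
throttle_to(6308): rpm ← 6308
adjust_throttle(+693): rpm ← 6308 +693 = 7001
set_airspeed(29.49): V ← 29.49 m/s
adjust_throttle(+686): rpm ← 7001 +686 = 7687
adjust_throttle(-1032): rpm ← 7687 -1032 = 6655
final state: V = 29.49 m/s, rpm = 6655 → n = rpm/60 = 110.916667 rev/s
target J* = 1.2204; solve J* = V/(n·D) for n: n = V/(J*·D) = 29.49/(1.2204 × 2.537) = 9.524718 rev/s
rpm = 60·n = 571.483054

rpm = 571.48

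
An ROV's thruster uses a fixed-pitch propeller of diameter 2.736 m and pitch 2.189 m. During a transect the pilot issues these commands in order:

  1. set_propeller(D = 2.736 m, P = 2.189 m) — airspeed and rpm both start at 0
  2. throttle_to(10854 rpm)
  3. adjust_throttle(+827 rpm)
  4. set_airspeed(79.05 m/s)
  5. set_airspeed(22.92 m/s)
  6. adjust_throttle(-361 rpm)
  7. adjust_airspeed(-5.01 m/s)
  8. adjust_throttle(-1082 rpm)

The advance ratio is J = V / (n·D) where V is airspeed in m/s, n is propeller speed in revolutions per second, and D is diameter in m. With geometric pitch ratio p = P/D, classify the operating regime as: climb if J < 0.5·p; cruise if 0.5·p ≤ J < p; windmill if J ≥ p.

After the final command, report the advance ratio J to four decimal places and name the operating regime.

J = 0.0384, regime = climb

set_propeller: D = 2.736 m, P = 2.189 m (p = P/D = 0.800073); state ← (V=0, rpm=0)
throttle_to(10854): rpm ← 10854
adjust_throttle(+827): rpm ← 10854 +827 = 11681
set_airspeed(79.05): V ← 79.05 m/s
set_airspeed(22.92): V ← 22.92 m/s
adjust_throttle(-361): rpm ← 11681 -361 = 11320
adjust_airspeed(-5.01): V ← 22.92 -5.01 = 17.91 m/s
adjust_throttle(-1082): rpm ← 11320 -1082 = 10238
final state: V = 17.91 m/s, rpm = 10238 → n = rpm/60 = 170.633333 rev/s
J = V / (n·D) = 17.91 / (170.633333 × 2.736) = 0.038363
regime bands: climb J<0.4000 | cruise [0.4000, 0.8001) | windmill J≥0.8001
J = 0.0384 → climb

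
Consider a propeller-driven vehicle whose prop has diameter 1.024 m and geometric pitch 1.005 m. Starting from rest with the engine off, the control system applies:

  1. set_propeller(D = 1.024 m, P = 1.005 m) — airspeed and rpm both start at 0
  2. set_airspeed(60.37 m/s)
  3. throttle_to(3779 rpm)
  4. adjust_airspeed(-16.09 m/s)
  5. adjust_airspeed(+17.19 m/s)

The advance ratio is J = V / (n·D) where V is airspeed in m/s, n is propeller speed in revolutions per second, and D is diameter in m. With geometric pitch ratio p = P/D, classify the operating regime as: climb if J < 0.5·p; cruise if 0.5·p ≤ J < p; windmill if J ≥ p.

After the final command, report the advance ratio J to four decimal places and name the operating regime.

set_propeller: D = 1.024 m, P = 1.005 m (p = P/D = 0.981445); state ← (V=0, rpm=0)
set_airspeed(60.37): V ← 60.37 m/s
throttle_to(3779): rpm ← 3779
adjust_airspeed(-16.09): V ← 60.37 -16.09 = 44.28 m/s
adjust_airspeed(+17.19): V ← 44.28 +17.19 = 61.47 m/s
final state: V = 61.47 m/s, rpm = 3779 → n = rpm/60 = 62.983333 rev/s
J = V / (n·D) = 61.47 / (62.983333 × 1.024) = 0.953098
regime bands: climb J<0.4907 | cruise [0.4907, 0.9814) | windmill J≥0.9814
J = 0.9531 → cruise

J = 0.9531, regime = cruise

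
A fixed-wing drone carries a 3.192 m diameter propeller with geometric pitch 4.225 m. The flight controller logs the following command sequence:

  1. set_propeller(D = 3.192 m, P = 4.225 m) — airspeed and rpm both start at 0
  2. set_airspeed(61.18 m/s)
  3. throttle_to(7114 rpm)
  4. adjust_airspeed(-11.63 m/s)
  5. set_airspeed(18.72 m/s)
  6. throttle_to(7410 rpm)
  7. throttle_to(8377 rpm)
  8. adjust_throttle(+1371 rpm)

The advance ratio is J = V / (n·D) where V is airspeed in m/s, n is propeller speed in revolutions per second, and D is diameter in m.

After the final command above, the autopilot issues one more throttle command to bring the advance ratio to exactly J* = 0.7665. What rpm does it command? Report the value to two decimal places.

rpm = 459.07

set_propeller: D = 3.192 m, P = 4.225 m (p = P/D = 1.323622); state ← (V=0, rpm=0)
set_airspeed(61.18): V ← 61.18 m/s
throttle_to(7114): rpm ← 7114
adjust_airspeed(-11.63): V ← 61.18 -11.63 = 49.55 m/s
set_airspeed(18.72): V ← 18.72 m/s
throttle_to(7410): rpm ← 7410
throttle_to(8377): rpm ← 8377
adjust_throttle(+1371): rpm ← 8377 +1371 = 9748
final state: V = 18.72 m/s, rpm = 9748 → n = rpm/60 = 162.466667 rev/s
target J* = 0.7665; solve J* = V/(n·D) for n: n = V/(J*·D) = 18.72/(0.7665 × 3.192) = 7.651222 rev/s
rpm = 60·n = 459.073319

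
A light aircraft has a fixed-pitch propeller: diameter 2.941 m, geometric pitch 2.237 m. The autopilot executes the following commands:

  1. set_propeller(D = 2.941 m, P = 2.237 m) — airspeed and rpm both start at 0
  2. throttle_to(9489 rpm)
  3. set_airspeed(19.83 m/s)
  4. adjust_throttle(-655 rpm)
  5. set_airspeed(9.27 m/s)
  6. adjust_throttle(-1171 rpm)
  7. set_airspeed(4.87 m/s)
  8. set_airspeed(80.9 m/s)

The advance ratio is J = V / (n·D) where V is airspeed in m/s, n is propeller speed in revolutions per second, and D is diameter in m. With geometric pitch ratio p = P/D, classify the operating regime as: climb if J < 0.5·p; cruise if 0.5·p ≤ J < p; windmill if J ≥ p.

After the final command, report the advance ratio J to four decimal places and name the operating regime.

set_propeller: D = 2.941 m, P = 2.237 m (p = P/D = 0.760626); state ← (V=0, rpm=0)
throttle_to(9489): rpm ← 9489
set_airspeed(19.83): V ← 19.83 m/s
adjust_throttle(-655): rpm ← 9489 -655 = 8834
set_airspeed(9.27): V ← 9.27 m/s
adjust_throttle(-1171): rpm ← 8834 -1171 = 7663
set_airspeed(4.87): V ← 4.87 m/s
set_airspeed(80.9): V ← 80.9 m/s
final state: V = 80.9 m/s, rpm = 7663 → n = rpm/60 = 127.716667 rev/s
J = V / (n·D) = 80.9 / (127.716667 × 2.941) = 0.215380
regime bands: climb J<0.3803 | cruise [0.3803, 0.7606) | windmill J≥0.7606
J = 0.2154 → climb

J = 0.2154, regime = climb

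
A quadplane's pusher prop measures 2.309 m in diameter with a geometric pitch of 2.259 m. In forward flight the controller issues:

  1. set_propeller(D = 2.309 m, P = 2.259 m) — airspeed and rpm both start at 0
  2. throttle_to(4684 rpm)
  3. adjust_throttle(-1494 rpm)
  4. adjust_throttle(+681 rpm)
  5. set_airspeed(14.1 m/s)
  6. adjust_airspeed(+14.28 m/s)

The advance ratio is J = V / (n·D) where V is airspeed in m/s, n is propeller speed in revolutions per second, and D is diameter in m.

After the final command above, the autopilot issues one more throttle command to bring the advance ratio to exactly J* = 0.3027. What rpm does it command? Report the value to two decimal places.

rpm = 2436.28

set_propeller: D = 2.309 m, P = 2.259 m (p = P/D = 0.978346); state ← (V=0, rpm=0)
throttle_to(4684): rpm ← 4684
adjust_throttle(-1494): rpm ← 4684 -1494 = 3190
adjust_throttle(+681): rpm ← 3190 +681 = 3871
set_airspeed(14.1): V ← 14.1 m/s
adjust_airspeed(+14.28): V ← 14.1 +14.28 = 28.38 m/s
final state: V = 28.38 m/s, rpm = 3871 → n = rpm/60 = 64.516667 rev/s
target J* = 0.3027; solve J* = V/(n·D) for n: n = V/(J*·D) = 28.38/(0.3027 × 2.309) = 40.604675 rev/s
rpm = 60·n = 2436.280492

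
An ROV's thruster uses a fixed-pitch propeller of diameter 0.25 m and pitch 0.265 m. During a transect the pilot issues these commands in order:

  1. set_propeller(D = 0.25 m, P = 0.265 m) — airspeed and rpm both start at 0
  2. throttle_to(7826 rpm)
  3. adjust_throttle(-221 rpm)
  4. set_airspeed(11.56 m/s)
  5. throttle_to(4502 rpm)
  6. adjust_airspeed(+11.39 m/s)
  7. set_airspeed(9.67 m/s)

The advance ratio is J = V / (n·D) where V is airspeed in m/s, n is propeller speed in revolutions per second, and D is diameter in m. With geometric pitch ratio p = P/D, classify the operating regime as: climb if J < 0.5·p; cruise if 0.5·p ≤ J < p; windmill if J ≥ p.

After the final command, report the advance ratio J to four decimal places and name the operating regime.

set_propeller: D = 0.25 m, P = 0.265 m (p = P/D = 1.060000); state ← (V=0, rpm=0)
throttle_to(7826): rpm ← 7826
adjust_throttle(-221): rpm ← 7826 -221 = 7605
set_airspeed(11.56): V ← 11.56 m/s
throttle_to(4502): rpm ← 4502
adjust_airspeed(+11.39): V ← 11.56 +11.39 = 22.95 m/s
set_airspeed(9.67): V ← 9.67 m/s
final state: V = 9.67 m/s, rpm = 4502 → n = rpm/60 = 75.033333 rev/s
J = V / (n·D) = 9.67 / (75.033333 × 0.25) = 0.515504
regime bands: climb J<0.5300 | cruise [0.5300, 1.0600) | windmill J≥1.0600
J = 0.5155 → climb

J = 0.5155, regime = climb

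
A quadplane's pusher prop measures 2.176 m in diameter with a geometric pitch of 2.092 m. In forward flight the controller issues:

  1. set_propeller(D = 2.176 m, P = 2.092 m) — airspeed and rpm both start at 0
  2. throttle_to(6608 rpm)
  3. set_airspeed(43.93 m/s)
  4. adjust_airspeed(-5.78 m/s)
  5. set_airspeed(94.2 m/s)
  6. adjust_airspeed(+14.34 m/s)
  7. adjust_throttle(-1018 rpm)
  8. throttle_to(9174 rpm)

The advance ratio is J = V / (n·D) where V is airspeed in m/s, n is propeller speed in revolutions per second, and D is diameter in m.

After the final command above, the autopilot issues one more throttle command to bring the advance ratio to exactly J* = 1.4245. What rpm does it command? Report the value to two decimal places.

set_propeller: D = 2.176 m, P = 2.092 m (p = P/D = 0.961397); state ← (V=0, rpm=0)
throttle_to(6608): rpm ← 6608
set_airspeed(43.93): V ← 43.93 m/s
adjust_airspeed(-5.78): V ← 43.93 -5.78 = 38.15 m/s
set_airspeed(94.2): V ← 94.2 m/s
adjust_airspeed(+14.34): V ← 94.2 +14.34 = 108.54 m/s
adjust_throttle(-1018): rpm ← 6608 -1018 = 5590
throttle_to(9174): rpm ← 9174
final state: V = 108.54 m/s, rpm = 9174 → n = rpm/60 = 152.900000 rev/s
target J* = 1.4245; solve J* = V/(n·D) for n: n = V/(J*·D) = 108.54/(1.4245 × 2.176) = 35.016156 rev/s
rpm = 60·n = 2100.969380

rpm = 2100.97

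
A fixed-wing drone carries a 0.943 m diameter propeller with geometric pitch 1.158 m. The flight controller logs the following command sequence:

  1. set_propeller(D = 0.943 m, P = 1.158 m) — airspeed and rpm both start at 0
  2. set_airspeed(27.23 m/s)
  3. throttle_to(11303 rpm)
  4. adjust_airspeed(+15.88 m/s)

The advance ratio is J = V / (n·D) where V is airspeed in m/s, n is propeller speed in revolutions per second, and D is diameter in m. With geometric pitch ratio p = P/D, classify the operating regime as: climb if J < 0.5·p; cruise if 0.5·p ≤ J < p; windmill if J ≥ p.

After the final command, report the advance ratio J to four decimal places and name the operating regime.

set_propeller: D = 0.943 m, P = 1.158 m (p = P/D = 1.227996); state ← (V=0, rpm=0)
set_airspeed(27.23): V ← 27.23 m/s
throttle_to(11303): rpm ← 11303
adjust_airspeed(+15.88): V ← 27.23 +15.88 = 43.11 m/s
final state: V = 43.11 m/s, rpm = 11303 → n = rpm/60 = 188.383333 rev/s
J = V / (n·D) = 43.11 / (188.383333 × 0.943) = 0.242674
regime bands: climb J<0.6140 | cruise [0.6140, 1.2280) | windmill J≥1.2280
J = 0.2427 → climb

J = 0.2427, regime = climb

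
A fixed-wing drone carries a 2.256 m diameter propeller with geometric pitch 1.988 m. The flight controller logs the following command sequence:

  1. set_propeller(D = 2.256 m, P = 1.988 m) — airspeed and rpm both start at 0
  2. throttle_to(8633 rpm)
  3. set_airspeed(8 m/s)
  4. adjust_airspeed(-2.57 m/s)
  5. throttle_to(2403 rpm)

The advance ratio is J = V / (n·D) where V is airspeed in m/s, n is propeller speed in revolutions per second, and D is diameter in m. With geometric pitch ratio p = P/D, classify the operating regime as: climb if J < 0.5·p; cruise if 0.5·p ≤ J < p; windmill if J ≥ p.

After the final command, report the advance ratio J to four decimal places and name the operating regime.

set_propeller: D = 2.256 m, P = 1.988 m (p = P/D = 0.881206); state ← (V=0, rpm=0)
throttle_to(8633): rpm ← 8633
set_airspeed(8): V ← 8 m/s
adjust_airspeed(-2.57): V ← 8 -2.57 = 5.43 m/s
throttle_to(2403): rpm ← 2403
final state: V = 5.43 m/s, rpm = 2403 → n = rpm/60 = 40.050000 rev/s
J = V / (n·D) = 5.43 / (40.050000 × 2.256) = 0.060098
regime bands: climb J<0.4406 | cruise [0.4406, 0.8812) | windmill J≥0.8812
J = 0.0601 → climb

J = 0.0601, regime = climb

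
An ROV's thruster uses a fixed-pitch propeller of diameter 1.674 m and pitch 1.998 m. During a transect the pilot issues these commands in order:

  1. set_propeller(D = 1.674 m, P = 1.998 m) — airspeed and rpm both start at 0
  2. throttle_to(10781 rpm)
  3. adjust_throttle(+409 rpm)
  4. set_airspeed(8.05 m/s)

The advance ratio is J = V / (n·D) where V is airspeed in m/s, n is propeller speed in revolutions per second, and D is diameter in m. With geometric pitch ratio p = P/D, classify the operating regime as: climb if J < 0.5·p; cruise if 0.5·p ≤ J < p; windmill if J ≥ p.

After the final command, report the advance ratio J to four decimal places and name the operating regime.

J = 0.0258, regime = climb

set_propeller: D = 1.674 m, P = 1.998 m (p = P/D = 1.193548); state ← (V=0, rpm=0)
throttle_to(10781): rpm ← 10781
adjust_throttle(+409): rpm ← 10781 +409 = 11190
set_airspeed(8.05): V ← 8.05 m/s
final state: V = 8.05 m/s, rpm = 11190 → n = rpm/60 = 186.500000 rev/s
J = V / (n·D) = 8.05 / (186.500000 × 1.674) = 0.025785
regime bands: climb J<0.5968 | cruise [0.5968, 1.1935) | windmill J≥1.1935
J = 0.0258 → climb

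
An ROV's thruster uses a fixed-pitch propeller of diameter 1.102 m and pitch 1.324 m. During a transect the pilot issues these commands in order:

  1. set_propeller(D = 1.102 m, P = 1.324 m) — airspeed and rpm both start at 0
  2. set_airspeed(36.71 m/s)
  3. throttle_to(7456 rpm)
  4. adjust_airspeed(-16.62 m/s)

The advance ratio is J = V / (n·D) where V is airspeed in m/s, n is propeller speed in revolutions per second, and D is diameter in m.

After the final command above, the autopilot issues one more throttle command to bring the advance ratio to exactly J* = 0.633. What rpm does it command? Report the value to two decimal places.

rpm = 1728.01

set_propeller: D = 1.102 m, P = 1.324 m (p = P/D = 1.201452); state ← (V=0, rpm=0)
set_airspeed(36.71): V ← 36.71 m/s
throttle_to(7456): rpm ← 7456
adjust_airspeed(-16.62): V ← 36.71 -16.62 = 20.09 m/s
final state: V = 20.09 m/s, rpm = 7456 → n = rpm/60 = 124.266667 rev/s
target J* = 0.633; solve J* = V/(n·D) for n: n = V/(J*·D) = 20.09/(0.633 × 1.102) = 28.800142 rev/s
rpm = 60·n = 1728.008533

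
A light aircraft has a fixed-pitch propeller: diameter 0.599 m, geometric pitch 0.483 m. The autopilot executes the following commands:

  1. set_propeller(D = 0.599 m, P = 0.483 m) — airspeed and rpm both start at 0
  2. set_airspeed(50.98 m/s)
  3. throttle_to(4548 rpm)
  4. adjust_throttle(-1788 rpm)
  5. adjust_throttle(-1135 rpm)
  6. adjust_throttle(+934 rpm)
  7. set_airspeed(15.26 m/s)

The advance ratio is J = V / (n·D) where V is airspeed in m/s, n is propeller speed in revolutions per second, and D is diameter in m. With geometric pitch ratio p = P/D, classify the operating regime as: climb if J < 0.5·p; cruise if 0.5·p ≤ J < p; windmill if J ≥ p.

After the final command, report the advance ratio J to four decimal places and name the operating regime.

set_propeller: D = 0.599 m, P = 0.483 m (p = P/D = 0.806344); state ← (V=0, rpm=0)
set_airspeed(50.98): V ← 50.98 m/s
throttle_to(4548): rpm ← 4548
adjust_throttle(-1788): rpm ← 4548 -1788 = 2760
adjust_throttle(-1135): rpm ← 2760 -1135 = 1625
adjust_throttle(+934): rpm ← 1625 +934 = 2559
set_airspeed(15.26): V ← 15.26 m/s
final state: V = 15.26 m/s, rpm = 2559 → n = rpm/60 = 42.650000 rev/s
J = V / (n·D) = 15.26 / (42.650000 × 0.599) = 0.597322
regime bands: climb J<0.4032 | cruise [0.4032, 0.8063) | windmill J≥0.8063
J = 0.5973 → cruise

J = 0.5973, regime = cruise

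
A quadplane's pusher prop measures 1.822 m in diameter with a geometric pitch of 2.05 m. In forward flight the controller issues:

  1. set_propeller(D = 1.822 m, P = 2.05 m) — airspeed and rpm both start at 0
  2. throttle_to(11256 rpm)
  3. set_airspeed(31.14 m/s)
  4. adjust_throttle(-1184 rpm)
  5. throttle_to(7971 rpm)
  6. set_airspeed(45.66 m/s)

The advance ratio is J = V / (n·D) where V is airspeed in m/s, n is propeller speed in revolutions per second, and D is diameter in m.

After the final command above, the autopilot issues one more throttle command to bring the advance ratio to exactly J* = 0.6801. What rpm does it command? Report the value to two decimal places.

set_propeller: D = 1.822 m, P = 2.05 m (p = P/D = 1.125137); state ← (V=0, rpm=0)
throttle_to(11256): rpm ← 11256
set_airspeed(31.14): V ← 31.14 m/s
adjust_throttle(-1184): rpm ← 11256 -1184 = 10072
throttle_to(7971): rpm ← 7971
set_airspeed(45.66): V ← 45.66 m/s
final state: V = 45.66 m/s, rpm = 7971 → n = rpm/60 = 132.850000 rev/s
target J* = 0.6801; solve J* = V/(n·D) for n: n = V/(J*·D) = 45.66/(0.6801 × 1.822) = 36.848071 rev/s
rpm = 60·n = 2210.884271

rpm = 2210.88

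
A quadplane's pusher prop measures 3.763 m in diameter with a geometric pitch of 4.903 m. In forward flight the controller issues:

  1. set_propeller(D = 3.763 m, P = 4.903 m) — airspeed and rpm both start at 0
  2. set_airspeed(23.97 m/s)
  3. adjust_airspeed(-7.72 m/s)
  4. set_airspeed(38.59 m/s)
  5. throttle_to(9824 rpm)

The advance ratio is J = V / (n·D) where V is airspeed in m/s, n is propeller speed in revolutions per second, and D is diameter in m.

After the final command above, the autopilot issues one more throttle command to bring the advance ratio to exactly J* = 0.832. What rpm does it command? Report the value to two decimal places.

set_propeller: D = 3.763 m, P = 4.903 m (p = P/D = 1.302950); state ← (V=0, rpm=0)
set_airspeed(23.97): V ← 23.97 m/s
adjust_airspeed(-7.72): V ← 23.97 -7.72 = 16.25 m/s
set_airspeed(38.59): V ← 38.59 m/s
throttle_to(9824): rpm ← 9824
final state: V = 38.59 m/s, rpm = 9824 → n = rpm/60 = 163.733333 rev/s
target J* = 0.832; solve J* = V/(n·D) for n: n = V/(J*·D) = 38.59/(0.832 × 3.763) = 12.325860 rev/s
rpm = 60·n = 739.551606

rpm = 739.55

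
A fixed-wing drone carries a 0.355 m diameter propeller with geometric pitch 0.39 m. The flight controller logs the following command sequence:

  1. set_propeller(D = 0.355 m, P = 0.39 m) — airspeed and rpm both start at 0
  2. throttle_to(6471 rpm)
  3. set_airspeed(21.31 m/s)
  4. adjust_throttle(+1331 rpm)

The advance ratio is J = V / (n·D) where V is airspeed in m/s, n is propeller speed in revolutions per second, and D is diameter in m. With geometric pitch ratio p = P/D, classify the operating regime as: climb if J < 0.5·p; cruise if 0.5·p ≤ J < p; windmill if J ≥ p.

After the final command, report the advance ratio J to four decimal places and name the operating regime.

J = 0.4616, regime = climb

set_propeller: D = 0.355 m, P = 0.39 m (p = P/D = 1.098592); state ← (V=0, rpm=0)
throttle_to(6471): rpm ← 6471
set_airspeed(21.31): V ← 21.31 m/s
adjust_throttle(+1331): rpm ← 6471 +1331 = 7802
final state: V = 21.31 m/s, rpm = 7802 → n = rpm/60 = 130.033333 rev/s
J = V / (n·D) = 21.31 / (130.033333 × 0.355) = 0.461637
regime bands: climb J<0.5493 | cruise [0.5493, 1.0986) | windmill J≥1.0986
J = 0.4616 → climb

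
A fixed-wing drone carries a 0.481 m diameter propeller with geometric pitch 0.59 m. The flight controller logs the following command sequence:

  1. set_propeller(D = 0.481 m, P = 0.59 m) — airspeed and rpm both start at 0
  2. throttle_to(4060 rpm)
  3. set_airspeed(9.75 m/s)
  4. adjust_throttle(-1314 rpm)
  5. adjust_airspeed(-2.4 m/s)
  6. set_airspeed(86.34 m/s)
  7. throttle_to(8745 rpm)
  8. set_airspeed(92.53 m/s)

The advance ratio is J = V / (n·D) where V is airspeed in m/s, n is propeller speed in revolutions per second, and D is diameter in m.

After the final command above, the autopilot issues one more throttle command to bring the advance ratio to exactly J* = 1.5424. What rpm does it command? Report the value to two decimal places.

set_propeller: D = 0.481 m, P = 0.59 m (p = P/D = 1.226611); state ← (V=0, rpm=0)
throttle_to(4060): rpm ← 4060
set_airspeed(9.75): V ← 9.75 m/s
adjust_throttle(-1314): rpm ← 4060 -1314 = 2746
adjust_airspeed(-2.4): V ← 9.75 -2.4 = 7.35 m/s
set_airspeed(86.34): V ← 86.34 m/s
throttle_to(8745): rpm ← 8745
set_airspeed(92.53): V ← 92.53 m/s
final state: V = 92.53 m/s, rpm = 8745 → n = rpm/60 = 145.750000 rev/s
target J* = 1.5424; solve J* = V/(n·D) for n: n = V/(J*·D) = 92.53/(1.5424 × 0.481) = 124.721254 rev/s
rpm = 60·n = 7483.275248

rpm = 7483.28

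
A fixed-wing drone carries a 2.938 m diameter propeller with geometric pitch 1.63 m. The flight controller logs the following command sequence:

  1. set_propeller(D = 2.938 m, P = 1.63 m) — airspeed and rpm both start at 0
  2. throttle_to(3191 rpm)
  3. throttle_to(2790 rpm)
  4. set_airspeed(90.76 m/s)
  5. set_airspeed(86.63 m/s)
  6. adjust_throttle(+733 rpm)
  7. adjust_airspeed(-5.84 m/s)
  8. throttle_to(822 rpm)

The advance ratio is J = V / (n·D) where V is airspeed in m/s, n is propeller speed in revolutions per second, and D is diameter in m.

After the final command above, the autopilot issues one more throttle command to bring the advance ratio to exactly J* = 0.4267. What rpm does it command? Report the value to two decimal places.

set_propeller: D = 2.938 m, P = 1.63 m (p = P/D = 0.554799); state ← (V=0, rpm=0)
throttle_to(3191): rpm ← 3191
throttle_to(2790): rpm ← 2790
set_airspeed(90.76): V ← 90.76 m/s
set_airspeed(86.63): V ← 86.63 m/s
adjust_throttle(+733): rpm ← 2790 +733 = 3523
adjust_airspeed(-5.84): V ← 86.63 -5.84 = 80.79 m/s
throttle_to(822): rpm ← 822
final state: V = 80.79 m/s, rpm = 822 → n = rpm/60 = 13.700000 rev/s
target J* = 0.4267; solve J* = V/(n·D) for n: n = V/(J*·D) = 80.79/(0.4267 × 2.938) = 64.444102 rev/s
rpm = 60·n = 3866.646097

rpm = 3866.65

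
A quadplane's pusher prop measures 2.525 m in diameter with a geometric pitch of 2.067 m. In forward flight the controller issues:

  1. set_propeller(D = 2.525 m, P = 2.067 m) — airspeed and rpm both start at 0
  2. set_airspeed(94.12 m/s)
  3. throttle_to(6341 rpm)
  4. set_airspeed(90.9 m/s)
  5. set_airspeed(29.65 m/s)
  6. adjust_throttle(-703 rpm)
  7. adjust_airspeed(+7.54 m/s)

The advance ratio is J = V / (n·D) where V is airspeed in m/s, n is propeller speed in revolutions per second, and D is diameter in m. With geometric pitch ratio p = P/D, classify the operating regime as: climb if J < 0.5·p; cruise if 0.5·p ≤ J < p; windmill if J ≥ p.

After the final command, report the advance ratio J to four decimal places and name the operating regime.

J = 0.1567, regime = climb

set_propeller: D = 2.525 m, P = 2.067 m (p = P/D = 0.818614); state ← (V=0, rpm=0)
set_airspeed(94.12): V ← 94.12 m/s
throttle_to(6341): rpm ← 6341
set_airspeed(90.9): V ← 90.9 m/s
set_airspeed(29.65): V ← 29.65 m/s
adjust_throttle(-703): rpm ← 6341 -703 = 5638
adjust_airspeed(+7.54): V ← 29.65 +7.54 = 37.19 m/s
final state: V = 37.19 m/s, rpm = 5638 → n = rpm/60 = 93.966667 rev/s
J = V / (n·D) = 37.19 / (93.966667 × 2.525) = 0.156744
regime bands: climb J<0.4093 | cruise [0.4093, 0.8186) | windmill J≥0.8186
J = 0.1567 → climb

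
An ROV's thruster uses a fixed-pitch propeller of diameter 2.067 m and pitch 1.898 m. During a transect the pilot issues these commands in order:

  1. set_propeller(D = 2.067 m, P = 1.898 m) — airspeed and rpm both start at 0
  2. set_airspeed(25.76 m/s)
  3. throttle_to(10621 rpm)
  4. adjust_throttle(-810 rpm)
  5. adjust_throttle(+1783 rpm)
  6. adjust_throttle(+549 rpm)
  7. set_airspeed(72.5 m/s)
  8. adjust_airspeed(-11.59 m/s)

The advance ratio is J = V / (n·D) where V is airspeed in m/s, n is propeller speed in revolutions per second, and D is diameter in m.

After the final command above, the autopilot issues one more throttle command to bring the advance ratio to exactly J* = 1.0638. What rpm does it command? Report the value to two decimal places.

rpm = 1662.03

set_propeller: D = 2.067 m, P = 1.898 m (p = P/D = 0.918239); state ← (V=0, rpm=0)
set_airspeed(25.76): V ← 25.76 m/s
throttle_to(10621): rpm ← 10621
adjust_throttle(-810): rpm ← 10621 -810 = 9811
adjust_throttle(+1783): rpm ← 9811 +1783 = 11594
adjust_throttle(+549): rpm ← 11594 +549 = 12143
set_airspeed(72.5): V ← 72.5 m/s
adjust_airspeed(-11.59): V ← 72.5 -11.59 = 60.91 m/s
final state: V = 60.91 m/s, rpm = 12143 → n = rpm/60 = 202.383333 rev/s
target J* = 1.0638; solve J* = V/(n·D) for n: n = V/(J*·D) = 60.91/(1.0638 × 2.067) = 27.700534 rev/s
rpm = 60·n = 1662.032023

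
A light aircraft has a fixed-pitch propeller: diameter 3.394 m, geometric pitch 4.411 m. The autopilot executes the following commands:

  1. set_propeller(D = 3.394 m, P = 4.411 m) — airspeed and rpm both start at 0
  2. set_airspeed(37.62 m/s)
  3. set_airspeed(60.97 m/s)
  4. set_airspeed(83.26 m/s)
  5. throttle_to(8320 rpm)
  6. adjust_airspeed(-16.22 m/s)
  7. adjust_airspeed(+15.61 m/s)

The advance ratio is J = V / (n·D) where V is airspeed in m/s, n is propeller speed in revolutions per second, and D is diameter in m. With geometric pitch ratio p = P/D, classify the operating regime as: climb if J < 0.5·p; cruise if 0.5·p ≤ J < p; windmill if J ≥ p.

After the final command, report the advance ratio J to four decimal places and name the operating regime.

J = 0.1756, regime = climb

set_propeller: D = 3.394 m, P = 4.411 m (p = P/D = 1.299646); state ← (V=0, rpm=0)
set_airspeed(37.62): V ← 37.62 m/s
set_airspeed(60.97): V ← 60.97 m/s
set_airspeed(83.26): V ← 83.26 m/s
throttle_to(8320): rpm ← 8320
adjust_airspeed(-16.22): V ← 83.26 -16.22 = 67.04 m/s
adjust_airspeed(+15.61): V ← 67.04 +15.61 = 82.65 m/s
final state: V = 82.65 m/s, rpm = 8320 → n = rpm/60 = 138.666667 rev/s
J = V / (n·D) = 82.65 / (138.666667 × 3.394) = 0.175614
regime bands: climb J<0.6498 | cruise [0.6498, 1.2996) | windmill J≥1.2996
J = 0.1756 → climb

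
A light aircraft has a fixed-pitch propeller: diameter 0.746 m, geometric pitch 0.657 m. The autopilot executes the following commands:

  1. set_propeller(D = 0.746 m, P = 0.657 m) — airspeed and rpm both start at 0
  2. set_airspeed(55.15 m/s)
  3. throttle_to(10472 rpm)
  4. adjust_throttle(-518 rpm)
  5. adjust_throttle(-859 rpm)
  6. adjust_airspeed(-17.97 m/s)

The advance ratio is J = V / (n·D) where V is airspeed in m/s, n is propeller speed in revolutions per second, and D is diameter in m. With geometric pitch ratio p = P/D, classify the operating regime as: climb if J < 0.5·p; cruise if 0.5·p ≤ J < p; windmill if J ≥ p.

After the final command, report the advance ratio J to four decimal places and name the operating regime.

J = 0.3288, regime = climb

set_propeller: D = 0.746 m, P = 0.657 m (p = P/D = 0.880697); state ← (V=0, rpm=0)
set_airspeed(55.15): V ← 55.15 m/s
throttle_to(10472): rpm ← 10472
adjust_throttle(-518): rpm ← 10472 -518 = 9954
adjust_throttle(-859): rpm ← 9954 -859 = 9095
adjust_airspeed(-17.97): V ← 55.15 -17.97 = 37.18 m/s
final state: V = 37.18 m/s, rpm = 9095 → n = rpm/60 = 151.583333 rev/s
J = V / (n·D) = 37.18 / (151.583333 × 0.746) = 0.328790
regime bands: climb J<0.4403 | cruise [0.4403, 0.8807) | windmill J≥0.8807
J = 0.3288 → climb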